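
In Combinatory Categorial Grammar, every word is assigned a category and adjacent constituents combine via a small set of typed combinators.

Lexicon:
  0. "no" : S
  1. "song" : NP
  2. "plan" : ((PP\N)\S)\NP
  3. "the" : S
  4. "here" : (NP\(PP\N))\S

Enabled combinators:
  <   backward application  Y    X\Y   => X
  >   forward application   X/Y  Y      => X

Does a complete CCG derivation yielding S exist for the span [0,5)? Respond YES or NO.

NO

S NP ((PP\N)\S)\NP S (NP\(PP\N))\S
CKY chart[0,5] = {NP}; S ∉ chart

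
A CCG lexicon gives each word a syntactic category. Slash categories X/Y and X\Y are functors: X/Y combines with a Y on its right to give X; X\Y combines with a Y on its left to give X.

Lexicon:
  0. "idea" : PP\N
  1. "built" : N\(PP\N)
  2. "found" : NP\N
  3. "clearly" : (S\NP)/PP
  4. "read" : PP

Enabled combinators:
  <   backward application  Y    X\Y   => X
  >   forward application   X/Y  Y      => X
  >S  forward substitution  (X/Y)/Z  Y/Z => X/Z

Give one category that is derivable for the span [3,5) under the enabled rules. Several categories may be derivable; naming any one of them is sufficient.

S\NP

[0,5] S   <
  [0,3] NP   <
    [0,2] N   <
      [0,1] "idea" : PP\N
      [1,2] "built" : N\(PP\N)
    [2,3] "found" : NP\N
  [3,5] S\NP   >
    [3,4] "clearly" : (S\NP)/PP
    [4,5] "read" : PP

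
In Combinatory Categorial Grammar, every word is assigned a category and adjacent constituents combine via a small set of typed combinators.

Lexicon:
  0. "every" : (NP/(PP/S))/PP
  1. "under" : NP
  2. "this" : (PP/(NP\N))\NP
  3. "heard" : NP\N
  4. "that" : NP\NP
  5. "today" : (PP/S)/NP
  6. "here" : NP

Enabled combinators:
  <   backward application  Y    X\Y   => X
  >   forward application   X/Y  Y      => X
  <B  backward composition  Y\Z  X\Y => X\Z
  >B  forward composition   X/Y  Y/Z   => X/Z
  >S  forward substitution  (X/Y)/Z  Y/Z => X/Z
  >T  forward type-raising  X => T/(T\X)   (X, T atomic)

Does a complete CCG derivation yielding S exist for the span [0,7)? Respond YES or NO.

(NP/(PP/S))/PP NP (PP/(NP\N))\NP NP\N NP\NP (PP/S)/NP NP
CKY chart[0,7] = {N/(N\NP), NP, NP/(NP\NP), PP/(PP\NP), S/(S\NP)}; S ∉ chart

NO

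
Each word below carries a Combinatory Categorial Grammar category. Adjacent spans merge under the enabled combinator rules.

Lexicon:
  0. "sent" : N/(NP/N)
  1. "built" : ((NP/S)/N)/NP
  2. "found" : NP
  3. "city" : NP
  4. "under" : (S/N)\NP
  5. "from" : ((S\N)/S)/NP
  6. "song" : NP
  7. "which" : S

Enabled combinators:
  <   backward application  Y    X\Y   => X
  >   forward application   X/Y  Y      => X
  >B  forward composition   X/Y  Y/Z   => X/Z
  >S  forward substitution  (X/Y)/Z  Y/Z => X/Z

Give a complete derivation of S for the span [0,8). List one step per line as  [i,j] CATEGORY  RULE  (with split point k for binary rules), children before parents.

[0,8] S   <
  [0,5] N   >
    [0,1] "sent" : N/(NP/N)
    [1,5] NP/N   >S
      [1,3] (NP/S)/N   >
        [1,2] "built" : ((NP/S)/N)/NP
        [2,3] "found" : NP
      [3,5] S/N   <
        [3,4] "city" : NP
        [4,5] "under" : (S/N)\NP
  [5,8] S\N   >
    [5,7] (S\N)/S   >
      [5,6] "from" : ((S\N)/S)/NP
      [6,7] "song" : NP
    [7,8] "which" : S

[0,1] N/(NP/N)  lex  "sent"
[1,2] ((NP/S)/N)/NP  lex  "built"
[2,3] NP  lex  "found"
[1,3] (NP/S)/N  >  k=2
[3,4] NP  lex  "city"
[4,5] (S/N)\NP  lex  "under"
[3,5] S/N  <  k=4
[1,5] NP/N  >S  k=3
[0,5] N  >  k=1
[5,6] ((S\N)/S)/NP  lex  "from"
[6,7] NP  lex  "song"
[5,7] (S\N)/S  >  k=6
[7,8] S  lex  "which"
[5,8] S\N  >  k=7
[0,8] S  <  k=5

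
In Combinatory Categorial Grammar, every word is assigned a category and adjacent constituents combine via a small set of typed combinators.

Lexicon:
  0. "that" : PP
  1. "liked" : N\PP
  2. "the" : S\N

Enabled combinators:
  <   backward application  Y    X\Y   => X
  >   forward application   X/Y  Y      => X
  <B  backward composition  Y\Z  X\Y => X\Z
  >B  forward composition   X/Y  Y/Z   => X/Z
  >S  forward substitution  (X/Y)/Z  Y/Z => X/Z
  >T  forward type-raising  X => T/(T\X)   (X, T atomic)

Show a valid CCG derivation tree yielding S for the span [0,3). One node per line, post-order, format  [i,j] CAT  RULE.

[0,1] PP  lex  "that"
[0,1] S/(S\PP)  >T
[1,2] N\PP  lex  "liked"
[2,3] S\N  lex  "the"
[1,3] S\PP  <B  k=2
[0,3] S  >  k=1

[0,3] S   >
  [0,1] S/(S\PP)   >T
    [0,1] "that" : PP
  [1,3] S\PP   <B
    [1,2] "liked" : N\PP
    [2,3] "the" : S\N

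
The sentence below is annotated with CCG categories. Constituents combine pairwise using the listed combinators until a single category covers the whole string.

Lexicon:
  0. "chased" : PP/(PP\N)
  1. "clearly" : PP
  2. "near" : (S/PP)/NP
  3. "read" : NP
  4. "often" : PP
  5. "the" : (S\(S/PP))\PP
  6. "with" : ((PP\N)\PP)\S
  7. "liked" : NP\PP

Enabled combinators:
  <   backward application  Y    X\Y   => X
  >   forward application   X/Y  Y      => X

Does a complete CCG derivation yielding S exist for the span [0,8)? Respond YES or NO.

PP/(PP\N) PP (S/PP)/NP NP PP (S\(S/PP))\PP ((PP\N)\PP)\S NP\PP
CKY chart[0,8] = {NP}; S ∉ chart

NO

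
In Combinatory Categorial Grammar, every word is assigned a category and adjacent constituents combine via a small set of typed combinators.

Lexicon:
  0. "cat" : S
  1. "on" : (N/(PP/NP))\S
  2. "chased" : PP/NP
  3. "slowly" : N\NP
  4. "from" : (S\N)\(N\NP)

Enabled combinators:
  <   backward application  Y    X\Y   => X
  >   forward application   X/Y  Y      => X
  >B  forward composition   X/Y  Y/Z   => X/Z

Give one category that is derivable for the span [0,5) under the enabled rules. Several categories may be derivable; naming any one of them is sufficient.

[0,5] S   <
  [0,3] N   >
    [0,2] N/(PP/NP)   <
      [0,1] "cat" : S
      [1,2] "on" : (N/(PP/NP))\S
    [2,3] "chased" : PP/NP
  [3,5] S\N   <
    [3,4] "slowly" : N\NP
    [4,5] "from" : (S\N)\(N\NP)

S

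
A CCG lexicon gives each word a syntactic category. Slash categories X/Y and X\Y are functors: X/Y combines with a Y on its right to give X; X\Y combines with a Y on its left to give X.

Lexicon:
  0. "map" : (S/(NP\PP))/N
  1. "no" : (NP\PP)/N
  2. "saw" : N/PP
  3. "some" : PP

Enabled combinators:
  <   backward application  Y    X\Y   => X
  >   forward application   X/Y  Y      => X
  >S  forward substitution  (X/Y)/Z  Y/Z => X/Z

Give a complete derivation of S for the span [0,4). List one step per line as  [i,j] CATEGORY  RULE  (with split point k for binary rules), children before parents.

[0,4] S   >
  [0,2] S/N   >S
    [0,1] "map" : (S/(NP\PP))/N
    [1,2] "no" : (NP\PP)/N
  [2,4] N   >
    [2,3] "saw" : N/PP
    [3,4] "some" : PP

[0,1] (S/(NP\PP))/N  lex  "map"
[1,2] (NP\PP)/N  lex  "no"
[0,2] S/N  >S  k=1
[2,3] N/PP  lex  "saw"
[3,4] PP  lex  "some"
[2,4] N  >  k=3
[0,4] S  >  k=2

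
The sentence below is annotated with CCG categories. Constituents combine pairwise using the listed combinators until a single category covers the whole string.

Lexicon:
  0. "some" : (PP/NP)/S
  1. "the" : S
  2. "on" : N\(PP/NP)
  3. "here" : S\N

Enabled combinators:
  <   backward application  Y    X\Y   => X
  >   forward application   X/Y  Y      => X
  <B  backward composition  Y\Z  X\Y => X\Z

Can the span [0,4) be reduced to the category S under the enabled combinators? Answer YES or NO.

YES

[0,4] S   <
  [0,3] N   <
    [0,2] PP/NP   >
      [0,1] "some" : (PP/NP)/S
      [1,2] "the" : S
    [2,3] "on" : N\(PP/NP)
  [3,4] "here" : S\N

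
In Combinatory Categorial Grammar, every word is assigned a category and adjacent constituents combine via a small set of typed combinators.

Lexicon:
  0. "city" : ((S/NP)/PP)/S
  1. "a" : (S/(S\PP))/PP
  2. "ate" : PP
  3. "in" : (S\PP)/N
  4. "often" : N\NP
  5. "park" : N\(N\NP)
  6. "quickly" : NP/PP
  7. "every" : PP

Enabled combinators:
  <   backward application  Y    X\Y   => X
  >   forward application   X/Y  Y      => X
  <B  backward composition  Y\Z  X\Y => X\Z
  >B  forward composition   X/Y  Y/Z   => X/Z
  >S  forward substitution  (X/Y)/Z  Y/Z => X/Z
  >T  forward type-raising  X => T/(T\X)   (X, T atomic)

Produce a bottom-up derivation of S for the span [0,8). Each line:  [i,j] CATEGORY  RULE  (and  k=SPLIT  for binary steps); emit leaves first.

[0,1] ((S/NP)/PP)/S  lex  "city"
[1,2] (S/(S\PP))/PP  lex  "a"
[2,3] PP  lex  "ate"
[1,3] S/(S\PP)  >  k=2
[3,4] (S\PP)/N  lex  "in"
[4,5] N\NP  lex  "often"
[5,6] N\(N\NP)  lex  "park"
[4,6] N  <  k=5
[3,6] S\PP  >  k=4
[1,6] S  >  k=3
[0,6] (S/NP)/PP  >  k=1
[6,7] NP/PP  lex  "quickly"
[0,7] S/PP  >S  k=6
[7,8] PP  lex  "every"
[0,8] S  >  k=7

[0,8] S   >
  [0,7] S/PP   >S
    [0,6] (S/NP)/PP   >
      [0,1] "city" : ((S/NP)/PP)/S
      [1,6] S   >
        [1,3] S/(S\PP)   >
          [1,2] "a" : (S/(S\PP))/PP
          [2,3] "ate" : PP
        [3,6] S\PP   >
          [3,4] "in" : (S\PP)/N
          [4,6] N   <
            [4,5] "often" : N\NP
            [5,6] "park" : N\(N\NP)
    [6,7] "quickly" : NP/PP
  [7,8] "every" : PP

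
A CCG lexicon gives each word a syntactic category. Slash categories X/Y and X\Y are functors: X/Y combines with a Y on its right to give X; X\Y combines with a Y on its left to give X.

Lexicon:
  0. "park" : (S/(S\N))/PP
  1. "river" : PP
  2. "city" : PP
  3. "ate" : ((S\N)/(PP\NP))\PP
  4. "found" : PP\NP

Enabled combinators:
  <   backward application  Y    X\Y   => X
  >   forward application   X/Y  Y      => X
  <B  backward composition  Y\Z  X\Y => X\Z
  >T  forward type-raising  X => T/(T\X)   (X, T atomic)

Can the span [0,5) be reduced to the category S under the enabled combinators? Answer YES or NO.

YES

[0,5] S   >
  [0,2] S/(S\N)   >
    [0,1] "park" : (S/(S\N))/PP
    [1,2] "river" : PP
  [2,5] S\N   >
    [2,4] (S\N)/(PP\NP)   <
      [2,3] "city" : PP
      [3,4] "ate" : ((S\N)/(PP\NP))\PP
    [4,5] "found" : PP\NP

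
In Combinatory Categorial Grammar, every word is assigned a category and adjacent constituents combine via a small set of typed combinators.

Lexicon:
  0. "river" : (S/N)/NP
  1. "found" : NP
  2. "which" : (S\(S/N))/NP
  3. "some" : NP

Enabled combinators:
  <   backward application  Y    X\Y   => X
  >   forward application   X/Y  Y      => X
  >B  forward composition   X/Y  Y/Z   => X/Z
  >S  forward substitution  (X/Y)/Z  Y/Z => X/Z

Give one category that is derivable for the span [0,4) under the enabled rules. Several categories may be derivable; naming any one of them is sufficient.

[0,4] S   <
  [0,2] S/N   >
    [0,1] "river" : (S/N)/NP
    [1,2] "found" : NP
  [2,4] S\(S/N)   >
    [2,3] "which" : (S\(S/N))/NP
    [3,4] "some" : NP

S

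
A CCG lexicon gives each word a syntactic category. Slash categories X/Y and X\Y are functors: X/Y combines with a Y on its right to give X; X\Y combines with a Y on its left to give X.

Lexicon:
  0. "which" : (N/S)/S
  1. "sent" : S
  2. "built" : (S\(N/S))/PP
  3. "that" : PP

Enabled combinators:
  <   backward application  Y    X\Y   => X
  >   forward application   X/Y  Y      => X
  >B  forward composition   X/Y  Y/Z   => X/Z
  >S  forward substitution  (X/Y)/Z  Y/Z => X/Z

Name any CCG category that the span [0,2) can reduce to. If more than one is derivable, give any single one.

[0,4] S   <
  [0,2] N/S   >
    [0,1] "which" : (N/S)/S
    [1,2] "sent" : S
  [2,4] S\(N/S)   >
    [2,3] "built" : (S\(N/S))/PP
    [3,4] "that" : PP

N/S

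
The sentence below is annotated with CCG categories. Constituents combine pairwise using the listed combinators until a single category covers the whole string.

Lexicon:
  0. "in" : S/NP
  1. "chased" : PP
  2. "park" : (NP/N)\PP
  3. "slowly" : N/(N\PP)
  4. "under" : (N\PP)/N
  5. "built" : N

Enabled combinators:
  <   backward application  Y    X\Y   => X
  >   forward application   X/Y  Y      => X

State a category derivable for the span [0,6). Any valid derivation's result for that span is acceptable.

[0,6] S   >
  [0,1] "in" : S/NP
  [1,6] NP   >
    [1,3] NP/N   <
      [1,2] "chased" : PP
      [2,3] "park" : (NP/N)\PP
    [3,6] N   >
      [3,4] "slowly" : N/(N\PP)
      [4,6] N\PP   >
        [4,5] "under" : (N\PP)/N
        [5,6] "built" : N

S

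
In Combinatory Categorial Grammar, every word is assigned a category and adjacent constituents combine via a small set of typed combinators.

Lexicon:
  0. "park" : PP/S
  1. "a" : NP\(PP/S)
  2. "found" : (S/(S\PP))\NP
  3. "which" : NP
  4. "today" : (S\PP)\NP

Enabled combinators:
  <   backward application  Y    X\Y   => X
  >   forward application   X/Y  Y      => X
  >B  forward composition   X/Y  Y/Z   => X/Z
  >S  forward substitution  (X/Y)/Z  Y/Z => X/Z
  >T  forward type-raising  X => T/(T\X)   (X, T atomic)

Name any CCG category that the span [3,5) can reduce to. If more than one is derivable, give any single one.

S\PP

[0,5] S   >
  [0,3] S/(S\PP)   <
    [0,2] NP   <
      [0,1] "park" : PP/S
      [1,2] "a" : NP\(PP/S)
    [2,3] "found" : (S/(S\PP))\NP
  [3,5] S\PP   <
    [3,4] "which" : NP
    [4,5] "today" : (S\PP)\NP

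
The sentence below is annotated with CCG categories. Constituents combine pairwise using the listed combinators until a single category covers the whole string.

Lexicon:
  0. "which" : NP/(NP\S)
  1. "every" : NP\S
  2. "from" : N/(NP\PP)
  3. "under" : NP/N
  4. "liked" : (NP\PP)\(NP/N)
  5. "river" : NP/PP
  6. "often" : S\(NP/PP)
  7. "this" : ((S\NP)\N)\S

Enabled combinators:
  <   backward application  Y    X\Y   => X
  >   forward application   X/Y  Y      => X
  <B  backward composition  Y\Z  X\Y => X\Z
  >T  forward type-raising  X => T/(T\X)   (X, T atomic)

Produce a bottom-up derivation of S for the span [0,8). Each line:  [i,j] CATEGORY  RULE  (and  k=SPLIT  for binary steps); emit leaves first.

[0,1] NP/(NP\S)  lex  "which"
[1,2] NP\S  lex  "every"
[0,2] NP  >  k=1
[2,3] N/(NP\PP)  lex  "from"
[3,4] NP/N  lex  "under"
[4,5] (NP\PP)\(NP/N)  lex  "liked"
[3,5] NP\PP  <  k=4
[2,5] N  >  k=3
[5,6] NP/PP  lex  "river"
[6,7] S\(NP/PP)  lex  "often"
[5,7] S  <  k=6
[7,8] ((S\NP)\N)\S  lex  "this"
[5,8] (S\NP)\N  <  k=7
[2,8] S\NP  <  k=5
[0,8] S  <  k=2

[0,8] S   <
  [0,2] NP   >
    [0,1] "which" : NP/(NP\S)
    [1,2] "every" : NP\S
  [2,8] S\NP   <
    [2,5] N   >
      [2,3] "from" : N/(NP\PP)
      [3,5] NP\PP   <
        [3,4] "under" : NP/N
        [4,5] "liked" : (NP\PP)\(NP/N)
    [5,8] (S\NP)\N   <
      [5,7] S   <
        [5,6] "river" : NP/PP
        [6,7] "often" : S\(NP/PP)
      [7,8] "this" : ((S\NP)\N)\S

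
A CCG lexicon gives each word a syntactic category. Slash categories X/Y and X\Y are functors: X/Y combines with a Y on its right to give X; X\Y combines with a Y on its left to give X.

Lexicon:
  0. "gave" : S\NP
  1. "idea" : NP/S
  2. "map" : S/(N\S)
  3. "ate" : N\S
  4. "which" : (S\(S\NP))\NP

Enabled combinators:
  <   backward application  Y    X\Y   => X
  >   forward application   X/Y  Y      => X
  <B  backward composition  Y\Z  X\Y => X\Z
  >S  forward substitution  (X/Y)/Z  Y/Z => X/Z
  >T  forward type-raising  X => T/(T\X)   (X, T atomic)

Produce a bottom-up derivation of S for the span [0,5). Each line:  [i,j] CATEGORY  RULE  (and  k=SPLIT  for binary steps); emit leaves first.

[0,1] S\NP  lex  "gave"
[1,2] NP/S  lex  "idea"
[2,3] S/(N\S)  lex  "map"
[3,4] N\S  lex  "ate"
[2,4] S  >  k=3
[1,4] NP  >  k=2
[4,5] (S\(S\NP))\NP  lex  "which"
[1,5] S\(S\NP)  <  k=4
[0,5] S  <  k=1

[0,5] S   <
  [0,1] "gave" : S\NP
  [1,5] S\(S\NP)   <
    [1,4] NP   >
      [1,2] "idea" : NP/S
      [2,4] S   >
        [2,3] "map" : S/(N\S)
        [3,4] "ate" : N\S
    [4,5] "which" : (S\(S\NP))\NP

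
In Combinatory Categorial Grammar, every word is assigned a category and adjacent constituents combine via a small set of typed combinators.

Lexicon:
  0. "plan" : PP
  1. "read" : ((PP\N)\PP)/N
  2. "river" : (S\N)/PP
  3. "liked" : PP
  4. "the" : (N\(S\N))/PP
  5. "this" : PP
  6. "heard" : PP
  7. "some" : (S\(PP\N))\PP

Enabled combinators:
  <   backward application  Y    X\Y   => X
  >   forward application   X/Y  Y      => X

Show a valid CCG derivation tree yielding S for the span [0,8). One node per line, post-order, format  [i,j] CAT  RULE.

[0,1] PP  lex  "plan"
[1,2] ((PP\N)\PP)/N  lex  "read"
[2,3] (S\N)/PP  lex  "river"
[3,4] PP  lex  "liked"
[2,4] S\N  >  k=3
[4,5] (N\(S\N))/PP  lex  "the"
[5,6] PP  lex  "this"
[4,6] N\(S\N)  >  k=5
[2,6] N  <  k=4
[1,6] (PP\N)\PP  >  k=2
[0,6] PP\N  <  k=1
[6,7] PP  lex  "heard"
[7,8] (S\(PP\N))\PP  lex  "some"
[6,8] S\(PP\N)  <  k=7
[0,8] S  <  k=6

[0,8] S   <
  [0,6] PP\N   <
    [0,1] "plan" : PP
    [1,6] (PP\N)\PP   >
      [1,2] "read" : ((PP\N)\PP)/N
      [2,6] N   <
        [2,4] S\N   >
          [2,3] "river" : (S\N)/PP
          [3,4] "liked" : PP
        [4,6] N\(S\N)   >
          [4,5] "the" : (N\(S\N))/PP
          [5,6] "this" : PP
  [6,8] S\(PP\N)   <
    [6,7] "heard" : PP
    [7,8] "some" : (S\(PP\N))\PP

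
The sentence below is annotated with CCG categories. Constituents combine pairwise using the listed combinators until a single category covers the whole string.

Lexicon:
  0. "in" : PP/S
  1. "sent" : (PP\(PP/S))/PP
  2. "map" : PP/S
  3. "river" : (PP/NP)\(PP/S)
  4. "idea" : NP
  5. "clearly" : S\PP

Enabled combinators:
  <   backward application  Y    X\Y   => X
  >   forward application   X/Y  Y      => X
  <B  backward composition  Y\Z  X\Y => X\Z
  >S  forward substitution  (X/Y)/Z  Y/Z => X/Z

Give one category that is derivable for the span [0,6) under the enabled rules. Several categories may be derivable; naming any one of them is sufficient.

S

[0,6] S   <
  [0,5] PP   <
    [0,1] "in" : PP/S
    [1,5] PP\(PP/S)   >
      [1,2] "sent" : (PP\(PP/S))/PP
      [2,5] PP   >
        [2,4] PP/NP   <
          [2,3] "map" : PP/S
          [3,4] "river" : (PP/NP)\(PP/S)
        [4,5] "idea" : NP
  [5,6] "clearly" : S\PP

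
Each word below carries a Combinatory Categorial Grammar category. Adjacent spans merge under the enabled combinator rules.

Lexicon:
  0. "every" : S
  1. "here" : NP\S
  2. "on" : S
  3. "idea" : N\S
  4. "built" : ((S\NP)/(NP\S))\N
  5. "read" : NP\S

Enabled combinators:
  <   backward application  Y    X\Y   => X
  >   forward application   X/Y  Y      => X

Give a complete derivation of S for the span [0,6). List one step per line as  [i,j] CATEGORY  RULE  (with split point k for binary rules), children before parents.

[0,1] S  lex  "every"
[1,2] NP\S  lex  "here"
[0,2] NP  <  k=1
[2,3] S  lex  "on"
[3,4] N\S  lex  "idea"
[2,4] N  <  k=3
[4,5] ((S\NP)/(NP\S))\N  lex  "built"
[2,5] (S\NP)/(NP\S)  <  k=4
[5,6] NP\S  lex  "read"
[2,6] S\NP  >  k=5
[0,6] S  <  k=2

[0,6] S   <
  [0,2] NP   <
    [0,1] "every" : S
    [1,2] "here" : NP\S
  [2,6] S\NP   >
    [2,5] (S\NP)/(NP\S)   <
      [2,4] N   <
        [2,3] "on" : S
        [3,4] "idea" : N\S
      [4,5] "built" : ((S\NP)/(NP\S))\N
    [5,6] "read" : NP\S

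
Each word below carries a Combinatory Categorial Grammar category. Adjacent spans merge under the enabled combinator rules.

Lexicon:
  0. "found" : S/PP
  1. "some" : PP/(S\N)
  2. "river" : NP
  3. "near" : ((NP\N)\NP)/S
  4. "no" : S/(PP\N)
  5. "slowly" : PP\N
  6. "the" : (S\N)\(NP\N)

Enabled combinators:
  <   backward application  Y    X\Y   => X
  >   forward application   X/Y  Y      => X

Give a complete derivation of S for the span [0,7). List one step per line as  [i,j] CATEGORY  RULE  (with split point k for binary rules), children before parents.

[0,7] S   >
  [0,1] "found" : S/PP
  [1,7] PP   >
    [1,2] "some" : PP/(S\N)
    [2,7] S\N   <
      [2,6] NP\N   <
        [2,3] "river" : NP
        [3,6] (NP\N)\NP   >
          [3,4] "near" : ((NP\N)\NP)/S
          [4,6] S   >
            [4,5] "no" : S/(PP\N)
            [5,6] "slowly" : PP\N
      [6,7] "the" : (S\N)\(NP\N)

[0,1] S/PP  lex  "found"
[1,2] PP/(S\N)  lex  "some"
[2,3] NP  lex  "river"
[3,4] ((NP\N)\NP)/S  lex  "near"
[4,5] S/(PP\N)  lex  "no"
[5,6] PP\N  lex  "slowly"
[4,6] S  >  k=5
[3,6] (NP\N)\NP  >  k=4
[2,6] NP\N  <  k=3
[6,7] (S\N)\(NP\N)  lex  "the"
[2,7] S\N  <  k=6
[1,7] PP  >  k=2
[0,7] S  >  k=1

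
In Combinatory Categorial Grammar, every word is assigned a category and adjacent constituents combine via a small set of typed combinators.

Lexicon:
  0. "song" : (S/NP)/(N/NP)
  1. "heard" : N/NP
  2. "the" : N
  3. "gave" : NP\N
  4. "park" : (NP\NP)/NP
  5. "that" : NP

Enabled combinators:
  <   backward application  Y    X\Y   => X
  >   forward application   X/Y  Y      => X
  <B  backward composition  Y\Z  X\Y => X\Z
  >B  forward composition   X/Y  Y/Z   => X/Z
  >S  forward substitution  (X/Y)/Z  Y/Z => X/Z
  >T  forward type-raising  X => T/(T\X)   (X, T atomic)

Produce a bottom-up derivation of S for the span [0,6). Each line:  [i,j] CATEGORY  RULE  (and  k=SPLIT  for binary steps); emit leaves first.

[0,6] S   >
  [0,2] S/NP   >
    [0,1] "song" : (S/NP)/(N/NP)
    [1,2] "heard" : N/NP
  [2,6] NP   <
    [2,3] "the" : N
    [3,6] NP\N   <B
      [3,4] "gave" : NP\N
      [4,6] NP\NP   >
        [4,5] "park" : (NP\NP)/NP
        [5,6] "that" : NP

[0,1] (S/NP)/(N/NP)  lex  "song"
[1,2] N/NP  lex  "heard"
[0,2] S/NP  >  k=1
[2,3] N  lex  "the"
[3,4] NP\N  lex  "gave"
[4,5] (NP\NP)/NP  lex  "park"
[5,6] NP  lex  "that"
[4,6] NP\NP  >  k=5
[3,6] NP\N  <B  k=4
[2,6] NP  <  k=3
[0,6] S  >  k=2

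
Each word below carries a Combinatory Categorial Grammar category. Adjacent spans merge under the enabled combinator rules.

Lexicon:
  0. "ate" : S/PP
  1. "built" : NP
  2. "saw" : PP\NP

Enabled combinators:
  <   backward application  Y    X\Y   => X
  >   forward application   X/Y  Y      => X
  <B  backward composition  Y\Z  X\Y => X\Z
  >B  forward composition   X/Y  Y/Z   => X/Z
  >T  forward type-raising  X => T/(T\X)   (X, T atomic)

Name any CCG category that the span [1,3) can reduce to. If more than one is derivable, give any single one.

PP

[0,3] S   >
  [0,1] "ate" : S/PP
  [1,3] PP   >
    [1,2] PP/(PP\NP)   >T
      [1,2] "built" : NP
    [2,3] "saw" : PP\NP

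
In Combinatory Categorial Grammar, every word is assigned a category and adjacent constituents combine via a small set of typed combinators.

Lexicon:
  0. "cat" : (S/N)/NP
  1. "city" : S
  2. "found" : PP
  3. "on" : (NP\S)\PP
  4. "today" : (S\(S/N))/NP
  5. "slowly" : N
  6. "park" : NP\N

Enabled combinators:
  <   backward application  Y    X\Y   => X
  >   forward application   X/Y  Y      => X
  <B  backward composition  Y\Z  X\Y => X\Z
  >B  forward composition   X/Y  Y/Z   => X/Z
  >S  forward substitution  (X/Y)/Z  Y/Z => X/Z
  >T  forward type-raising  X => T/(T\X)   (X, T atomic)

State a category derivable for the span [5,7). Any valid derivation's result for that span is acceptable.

[0,7] S   <
  [0,4] S/N   >
    [0,1] "cat" : (S/N)/NP
    [1,4] NP   <
      [1,2] "city" : S
      [2,4] NP\S   <
        [2,3] "found" : PP
        [3,4] "on" : (NP\S)\PP
  [4,7] S\(S/N)   >
    [4,5] "today" : (S\(S/N))/NP
    [5,7] NP   >
      [5,6] NP/(NP\N)   >T
        [5,6] "slowly" : N
      [6,7] "park" : NP\N

NP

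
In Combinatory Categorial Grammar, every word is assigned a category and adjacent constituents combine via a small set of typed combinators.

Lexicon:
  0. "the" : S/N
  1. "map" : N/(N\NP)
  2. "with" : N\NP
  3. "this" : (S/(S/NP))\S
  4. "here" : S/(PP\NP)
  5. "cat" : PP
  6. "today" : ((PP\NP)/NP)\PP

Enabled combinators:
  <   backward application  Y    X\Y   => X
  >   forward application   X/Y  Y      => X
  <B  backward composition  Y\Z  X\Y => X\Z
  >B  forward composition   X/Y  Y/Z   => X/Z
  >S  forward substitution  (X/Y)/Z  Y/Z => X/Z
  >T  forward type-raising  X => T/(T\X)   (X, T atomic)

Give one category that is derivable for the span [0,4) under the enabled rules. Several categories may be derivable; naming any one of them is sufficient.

[0,7] S   >
  [0,4] S/(S/NP)   <
    [0,3] S   >
      [0,1] "the" : S/N
      [1,3] N   >
        [1,2] "map" : N/(N\NP)
        [2,3] "with" : N\NP
    [3,4] "this" : (S/(S/NP))\S
  [4,7] S/NP   >B
    [4,5] "here" : S/(PP\NP)
    [5,7] (PP\NP)/NP   <
      [5,6] "cat" : PP
      [6,7] "today" : ((PP\NP)/NP)\PP

S/(S/NP)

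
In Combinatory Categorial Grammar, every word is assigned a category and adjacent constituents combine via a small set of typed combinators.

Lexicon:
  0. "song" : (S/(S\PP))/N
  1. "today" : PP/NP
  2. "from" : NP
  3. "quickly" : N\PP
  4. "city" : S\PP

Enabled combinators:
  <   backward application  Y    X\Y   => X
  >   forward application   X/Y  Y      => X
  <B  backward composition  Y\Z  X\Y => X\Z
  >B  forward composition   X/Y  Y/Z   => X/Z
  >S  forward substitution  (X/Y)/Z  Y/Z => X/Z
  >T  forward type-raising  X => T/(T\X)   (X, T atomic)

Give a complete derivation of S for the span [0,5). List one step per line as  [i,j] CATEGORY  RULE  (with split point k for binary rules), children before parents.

[0,1] (S/(S\PP))/N  lex  "song"
[1,2] PP/NP  lex  "today"
[2,3] NP  lex  "from"
[1,3] PP  >  k=2
[3,4] N\PP  lex  "quickly"
[1,4] N  <  k=3
[0,4] S/(S\PP)  >  k=1
[4,5] S\PP  lex  "city"
[0,5] S  >  k=4

[0,5] S   >
  [0,4] S/(S\PP)   >
    [0,1] "song" : (S/(S\PP))/N
    [1,4] N   <
      [1,3] PP   >
        [1,2] "today" : PP/NP
        [2,3] "from" : NP
      [3,4] "quickly" : N\PP
  [4,5] "city" : S\PP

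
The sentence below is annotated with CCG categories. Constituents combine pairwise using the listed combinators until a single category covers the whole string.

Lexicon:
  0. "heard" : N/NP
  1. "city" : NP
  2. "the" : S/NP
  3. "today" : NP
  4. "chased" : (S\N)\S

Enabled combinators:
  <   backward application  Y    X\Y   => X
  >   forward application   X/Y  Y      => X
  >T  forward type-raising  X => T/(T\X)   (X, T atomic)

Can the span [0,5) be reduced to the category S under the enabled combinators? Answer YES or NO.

YES

[0,5] S   <
  [0,2] N   >
    [0,1] "heard" : N/NP
    [1,2] "city" : NP
  [2,5] S\N   <
    [2,4] S   >
      [2,3] "the" : S/NP
      [3,4] "today" : NP
    [4,5] "chased" : (S\N)\S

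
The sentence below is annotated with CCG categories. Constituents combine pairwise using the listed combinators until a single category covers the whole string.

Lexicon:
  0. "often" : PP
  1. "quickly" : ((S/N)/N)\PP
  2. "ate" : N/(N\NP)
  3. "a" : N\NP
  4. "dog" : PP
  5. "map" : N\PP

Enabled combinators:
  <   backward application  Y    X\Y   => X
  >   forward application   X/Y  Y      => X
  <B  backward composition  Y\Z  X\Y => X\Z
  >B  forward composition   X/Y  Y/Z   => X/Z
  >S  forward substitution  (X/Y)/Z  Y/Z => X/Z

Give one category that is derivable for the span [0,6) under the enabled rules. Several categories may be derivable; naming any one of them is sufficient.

S

[0,6] S   >
  [0,4] S/N   >
    [0,2] (S/N)/N   <
      [0,1] "often" : PP
      [1,2] "quickly" : ((S/N)/N)\PP
    [2,4] N   >
      [2,3] "ate" : N/(N\NP)
      [3,4] "a" : N\NP
  [4,6] N   <
    [4,5] "dog" : PP
    [5,6] "map" : N\PP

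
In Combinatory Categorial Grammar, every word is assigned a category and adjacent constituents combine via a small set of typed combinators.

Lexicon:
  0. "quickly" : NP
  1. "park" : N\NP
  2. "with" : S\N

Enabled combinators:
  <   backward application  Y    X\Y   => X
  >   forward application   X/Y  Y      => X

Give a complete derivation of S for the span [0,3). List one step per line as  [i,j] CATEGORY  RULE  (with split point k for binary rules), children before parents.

[0,3] S   <
  [0,2] N   <
    [0,1] "quickly" : NP
    [1,2] "park" : N\NP
  [2,3] "with" : S\N

[0,1] NP  lex  "quickly"
[1,2] N\NP  lex  "park"
[0,2] N  <  k=1
[2,3] S\N  lex  "with"
[0,3] S  <  k=2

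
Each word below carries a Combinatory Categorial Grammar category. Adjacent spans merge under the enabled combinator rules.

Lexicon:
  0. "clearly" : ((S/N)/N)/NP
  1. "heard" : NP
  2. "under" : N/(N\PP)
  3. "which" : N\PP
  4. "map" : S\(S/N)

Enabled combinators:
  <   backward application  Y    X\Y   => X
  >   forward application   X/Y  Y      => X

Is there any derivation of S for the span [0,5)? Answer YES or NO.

YES

[0,5] S   <
  [0,4] S/N   >
    [0,2] (S/N)/N   >
      [0,1] "clearly" : ((S/N)/N)/NP
      [1,2] "heard" : NP
    [2,4] N   >
      [2,3] "under" : N/(N\PP)
      [3,4] "which" : N\PP
  [4,5] "map" : S\(S/N)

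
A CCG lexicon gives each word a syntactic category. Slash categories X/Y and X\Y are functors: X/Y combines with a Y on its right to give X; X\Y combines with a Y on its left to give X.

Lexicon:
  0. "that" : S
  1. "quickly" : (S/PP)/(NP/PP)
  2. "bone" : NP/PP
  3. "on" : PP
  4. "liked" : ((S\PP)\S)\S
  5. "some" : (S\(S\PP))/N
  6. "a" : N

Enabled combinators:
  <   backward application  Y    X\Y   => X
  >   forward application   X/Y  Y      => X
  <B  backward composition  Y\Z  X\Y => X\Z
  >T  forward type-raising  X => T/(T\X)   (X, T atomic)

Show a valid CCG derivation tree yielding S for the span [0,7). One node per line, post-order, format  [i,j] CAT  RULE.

[0,1] S  lex  "that"
[1,2] (S/PP)/(NP/PP)  lex  "quickly"
[2,3] NP/PP  lex  "bone"
[1,3] S/PP  >  k=2
[3,4] PP  lex  "on"
[1,4] S  >  k=3
[4,5] ((S\PP)\S)\S  lex  "liked"
[1,5] (S\PP)\S  <  k=4
[0,5] S\PP  <  k=1
[5,6] (S\(S\PP))/N  lex  "some"
[6,7] N  lex  "a"
[5,7] S\(S\PP)  >  k=6
[0,7] S  <  k=5

[0,7] S   <
  [0,5] S\PP   <
    [0,1] "that" : S
    [1,5] (S\PP)\S   <
      [1,4] S   >
        [1,3] S/PP   >
          [1,2] "quickly" : (S/PP)/(NP/PP)
          [2,3] "bone" : NP/PP
        [3,4] "on" : PP
      [4,5] "liked" : ((S\PP)\S)\S
  [5,7] S\(S\PP)   >
    [5,6] "some" : (S\(S\PP))/N
    [6,7] "a" : N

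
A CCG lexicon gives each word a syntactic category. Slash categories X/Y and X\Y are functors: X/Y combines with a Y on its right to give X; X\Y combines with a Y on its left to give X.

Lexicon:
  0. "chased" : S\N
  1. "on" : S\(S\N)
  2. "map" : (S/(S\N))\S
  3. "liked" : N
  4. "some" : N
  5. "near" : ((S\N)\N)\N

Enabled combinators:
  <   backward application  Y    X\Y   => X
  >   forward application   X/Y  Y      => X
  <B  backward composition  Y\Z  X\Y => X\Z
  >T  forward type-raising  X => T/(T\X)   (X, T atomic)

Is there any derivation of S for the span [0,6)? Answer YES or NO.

[0,6] S   >
  [0,3] S/(S\N)   <
    [0,2] S   <
      [0,1] "chased" : S\N
      [1,2] "on" : S\(S\N)
    [2,3] "map" : (S/(S\N))\S
  [3,6] S\N   <
    [3,4] "liked" : N
    [4,6] (S\N)\N   <
      [4,5] "some" : N
      [5,6] "near" : ((S\N)\N)\N

YES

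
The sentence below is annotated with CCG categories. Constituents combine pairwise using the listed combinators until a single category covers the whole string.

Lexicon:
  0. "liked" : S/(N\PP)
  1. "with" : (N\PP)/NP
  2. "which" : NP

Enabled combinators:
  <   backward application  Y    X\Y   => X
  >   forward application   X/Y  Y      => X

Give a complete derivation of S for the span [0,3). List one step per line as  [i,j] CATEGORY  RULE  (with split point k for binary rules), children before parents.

[0,1] S/(N\PP)  lex  "liked"
[1,2] (N\PP)/NP  lex  "with"
[2,3] NP  lex  "which"
[1,3] N\PP  >  k=2
[0,3] S  >  k=1

[0,3] S   >
  [0,1] "liked" : S/(N\PP)
  [1,3] N\PP   >
    [1,2] "with" : (N\PP)/NP
    [2,3] "which" : NP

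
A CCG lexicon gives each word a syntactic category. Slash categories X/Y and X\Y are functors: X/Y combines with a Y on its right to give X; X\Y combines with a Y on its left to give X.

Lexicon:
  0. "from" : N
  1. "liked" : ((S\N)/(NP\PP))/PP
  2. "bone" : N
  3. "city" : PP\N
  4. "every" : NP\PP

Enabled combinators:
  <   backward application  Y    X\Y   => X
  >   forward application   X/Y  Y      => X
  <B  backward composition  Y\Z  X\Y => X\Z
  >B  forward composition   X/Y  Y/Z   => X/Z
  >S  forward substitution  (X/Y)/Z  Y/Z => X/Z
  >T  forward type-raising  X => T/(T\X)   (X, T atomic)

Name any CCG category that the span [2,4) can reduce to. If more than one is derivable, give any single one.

[0,5] S   >
  [0,1] S/(S\N)   >T
    [0,1] "from" : N
  [1,5] S\N   >
    [1,4] (S\N)/(NP\PP)   >
      [1,2] "liked" : ((S\N)/(NP\PP))/PP
      [2,4] PP   >
        [2,3] PP/(PP\N)   >T
          [2,3] "bone" : N
        [3,4] "city" : PP\N
    [4,5] "every" : NP\PP

PP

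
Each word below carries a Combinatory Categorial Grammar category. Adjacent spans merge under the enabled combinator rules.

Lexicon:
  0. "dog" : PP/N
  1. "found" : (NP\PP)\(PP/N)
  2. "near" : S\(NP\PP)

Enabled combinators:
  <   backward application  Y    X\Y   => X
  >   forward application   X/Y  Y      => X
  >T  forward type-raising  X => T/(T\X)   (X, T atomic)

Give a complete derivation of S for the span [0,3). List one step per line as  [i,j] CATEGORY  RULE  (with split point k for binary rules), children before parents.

[0,3] S   <
  [0,2] NP\PP   <
    [0,1] "dog" : PP/N
    [1,2] "found" : (NP\PP)\(PP/N)
  [2,3] "near" : S\(NP\PP)

[0,1] PP/N  lex  "dog"
[1,2] (NP\PP)\(PP/N)  lex  "found"
[0,2] NP\PP  <  k=1
[2,3] S\(NP\PP)  lex  "near"
[0,3] S  <  k=2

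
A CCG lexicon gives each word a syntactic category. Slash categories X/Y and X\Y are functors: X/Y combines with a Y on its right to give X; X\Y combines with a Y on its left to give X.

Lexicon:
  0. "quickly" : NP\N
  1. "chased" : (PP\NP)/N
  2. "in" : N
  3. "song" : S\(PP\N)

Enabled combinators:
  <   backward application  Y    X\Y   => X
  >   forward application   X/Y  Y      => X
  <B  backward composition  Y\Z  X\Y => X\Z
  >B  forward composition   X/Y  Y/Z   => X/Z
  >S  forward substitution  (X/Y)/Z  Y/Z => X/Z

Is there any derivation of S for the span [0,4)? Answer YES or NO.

YES

[0,4] S   <
  [0,3] PP\N   <B
    [0,1] "quickly" : NP\N
    [1,3] PP\NP   >
      [1,2] "chased" : (PP\NP)/N
      [2,3] "in" : N
  [3,4] "song" : S\(PP\N)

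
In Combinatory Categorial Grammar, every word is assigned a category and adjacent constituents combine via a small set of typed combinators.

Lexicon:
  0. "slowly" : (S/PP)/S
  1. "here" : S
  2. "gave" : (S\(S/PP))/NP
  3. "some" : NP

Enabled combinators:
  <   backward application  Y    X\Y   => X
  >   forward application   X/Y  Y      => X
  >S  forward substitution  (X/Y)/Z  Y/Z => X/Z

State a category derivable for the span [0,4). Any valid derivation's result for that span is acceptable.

[0,4] S   <
  [0,2] S/PP   >
    [0,1] "slowly" : (S/PP)/S
    [1,2] "here" : S
  [2,4] S\(S/PP)   >
    [2,3] "gave" : (S\(S/PP))/NP
    [3,4] "some" : NP

S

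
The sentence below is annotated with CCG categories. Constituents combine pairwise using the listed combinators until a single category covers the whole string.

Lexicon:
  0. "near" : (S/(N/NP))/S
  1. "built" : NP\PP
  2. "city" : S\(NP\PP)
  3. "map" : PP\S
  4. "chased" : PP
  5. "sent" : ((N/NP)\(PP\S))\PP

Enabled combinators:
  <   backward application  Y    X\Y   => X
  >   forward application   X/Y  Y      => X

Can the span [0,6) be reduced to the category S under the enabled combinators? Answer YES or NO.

YES

[0,6] S   >
  [0,3] S/(N/NP)   >
    [0,1] "near" : (S/(N/NP))/S
    [1,3] S   <
      [1,2] "built" : NP\PP
      [2,3] "city" : S\(NP\PP)
  [3,6] N/NP   <
    [3,4] "map" : PP\S
    [4,6] (N/NP)\(PP\S)   <
      [4,5] "chased" : PP
      [5,6] "sent" : ((N/NP)\(PP\S))\PP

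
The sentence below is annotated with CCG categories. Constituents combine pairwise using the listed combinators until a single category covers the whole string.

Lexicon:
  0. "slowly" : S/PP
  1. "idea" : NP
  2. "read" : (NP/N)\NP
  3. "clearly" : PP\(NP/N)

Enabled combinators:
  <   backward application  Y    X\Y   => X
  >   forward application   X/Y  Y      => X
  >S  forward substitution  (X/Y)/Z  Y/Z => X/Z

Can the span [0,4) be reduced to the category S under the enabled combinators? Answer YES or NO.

[0,4] S   >
  [0,1] "slowly" : S/PP
  [1,4] PP   <
    [1,3] NP/N   <
      [1,2] "idea" : NP
      [2,3] "read" : (NP/N)\NP
    [3,4] "clearly" : PP\(NP/N)

YES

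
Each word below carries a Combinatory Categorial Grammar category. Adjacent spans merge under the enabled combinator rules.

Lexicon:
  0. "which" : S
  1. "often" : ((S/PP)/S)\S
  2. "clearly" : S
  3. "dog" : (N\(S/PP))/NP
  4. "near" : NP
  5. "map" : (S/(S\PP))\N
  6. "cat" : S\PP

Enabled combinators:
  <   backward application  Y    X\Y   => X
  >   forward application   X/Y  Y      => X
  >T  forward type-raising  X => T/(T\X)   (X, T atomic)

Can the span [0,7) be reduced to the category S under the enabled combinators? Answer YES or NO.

[0,7] S   >
  [0,6] S/(S\PP)   <
    [0,5] N   <
      [0,3] S/PP   >
        [0,2] (S/PP)/S   <
          [0,1] "which" : S
          [1,2] "often" : ((S/PP)/S)\S
        [2,3] "clearly" : S
      [3,5] N\(S/PP)   >
        [3,4] "dog" : (N\(S/PP))/NP
        [4,5] "near" : NP
    [5,6] "map" : (S/(S\PP))\N
  [6,7] "cat" : S\PP

YES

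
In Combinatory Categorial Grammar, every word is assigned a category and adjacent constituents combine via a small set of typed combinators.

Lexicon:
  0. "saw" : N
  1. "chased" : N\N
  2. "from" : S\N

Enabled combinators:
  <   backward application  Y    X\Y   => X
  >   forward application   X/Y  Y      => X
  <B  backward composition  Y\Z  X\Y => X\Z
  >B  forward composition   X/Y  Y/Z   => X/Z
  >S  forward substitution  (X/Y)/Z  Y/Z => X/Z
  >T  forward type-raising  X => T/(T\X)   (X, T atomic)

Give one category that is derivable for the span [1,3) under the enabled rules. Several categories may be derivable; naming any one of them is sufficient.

S\N

[0,3] S   <
  [0,1] "saw" : N
  [1,3] S\N   <B
    [1,2] "chased" : N\N
    [2,3] "from" : S\N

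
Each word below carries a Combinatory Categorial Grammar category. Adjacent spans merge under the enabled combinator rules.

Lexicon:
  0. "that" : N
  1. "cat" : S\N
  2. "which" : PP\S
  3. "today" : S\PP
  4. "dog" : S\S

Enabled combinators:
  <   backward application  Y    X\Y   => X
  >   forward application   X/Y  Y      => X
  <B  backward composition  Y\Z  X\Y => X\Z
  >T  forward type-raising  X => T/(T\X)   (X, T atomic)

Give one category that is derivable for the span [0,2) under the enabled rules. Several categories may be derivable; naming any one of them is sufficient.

[0,5] S   <
  [0,3] PP   <
    [0,2] S   <
      [0,1] "that" : N
      [1,2] "cat" : S\N
    [2,3] "which" : PP\S
  [3,5] S\PP   <B
    [3,4] "today" : S\PP
    [4,5] "dog" : S\S

S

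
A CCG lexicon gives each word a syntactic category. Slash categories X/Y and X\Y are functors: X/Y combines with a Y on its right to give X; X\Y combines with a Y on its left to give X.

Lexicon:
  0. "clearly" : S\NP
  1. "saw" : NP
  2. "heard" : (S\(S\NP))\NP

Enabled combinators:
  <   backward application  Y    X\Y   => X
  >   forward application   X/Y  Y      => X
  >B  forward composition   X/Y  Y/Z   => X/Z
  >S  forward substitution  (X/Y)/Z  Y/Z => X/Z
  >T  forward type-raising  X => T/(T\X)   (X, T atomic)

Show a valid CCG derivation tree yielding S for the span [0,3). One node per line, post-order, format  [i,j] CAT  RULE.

[0,1] S\NP  lex  "clearly"
[1,2] NP  lex  "saw"
[2,3] (S\(S\NP))\NP  lex  "heard"
[1,3] S\(S\NP)  <  k=2
[0,3] S  <  k=1

[0,3] S   <
  [0,1] "clearly" : S\NP
  [1,3] S\(S\NP)   <
    [1,2] "saw" : NP
    [2,3] "heard" : (S\(S\NP))\NP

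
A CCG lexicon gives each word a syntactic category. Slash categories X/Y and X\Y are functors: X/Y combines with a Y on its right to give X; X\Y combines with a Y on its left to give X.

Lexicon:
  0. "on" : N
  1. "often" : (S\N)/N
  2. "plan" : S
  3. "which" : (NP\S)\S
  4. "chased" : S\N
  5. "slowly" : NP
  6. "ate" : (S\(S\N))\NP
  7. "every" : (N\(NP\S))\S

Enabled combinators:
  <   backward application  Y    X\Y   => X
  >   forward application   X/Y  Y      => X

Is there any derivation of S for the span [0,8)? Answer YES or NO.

[0,8] S   <
  [0,1] "on" : N
  [1,8] S\N   >
    [1,2] "often" : (S\N)/N
    [2,8] N   <
      [2,4] NP\S   <
        [2,3] "plan" : S
        [3,4] "which" : (NP\S)\S
      [4,8] N\(NP\S)   <
        [4,7] S   <
          [4,5] "chased" : S\N
          [5,7] S\(S\N)   <
            [5,6] "slowly" : NP
            [6,7] "ate" : (S\(S\N))\NP
        [7,8] "every" : (N\(NP\S))\S

YES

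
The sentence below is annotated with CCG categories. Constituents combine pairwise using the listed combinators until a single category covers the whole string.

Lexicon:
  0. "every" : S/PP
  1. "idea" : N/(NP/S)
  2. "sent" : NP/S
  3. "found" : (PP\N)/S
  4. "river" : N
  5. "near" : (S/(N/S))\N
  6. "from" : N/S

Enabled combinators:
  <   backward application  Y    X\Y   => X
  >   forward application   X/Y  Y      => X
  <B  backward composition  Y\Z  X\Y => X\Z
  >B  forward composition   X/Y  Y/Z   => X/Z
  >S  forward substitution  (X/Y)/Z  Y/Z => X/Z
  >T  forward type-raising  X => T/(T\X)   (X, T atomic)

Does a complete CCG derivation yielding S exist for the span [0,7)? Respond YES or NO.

[0,7] S   >
  [0,1] "every" : S/PP
  [1,7] PP   <
    [1,3] N   >
      [1,2] "idea" : N/(NP/S)
      [2,3] "sent" : NP/S
    [3,7] PP\N   >
      [3,4] "found" : (PP\N)/S
      [4,7] S   >
        [4,6] S/(N/S)   <
          [4,5] "river" : N
          [5,6] "near" : (S/(N/S))\N
        [6,7] "from" : N/S

YES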